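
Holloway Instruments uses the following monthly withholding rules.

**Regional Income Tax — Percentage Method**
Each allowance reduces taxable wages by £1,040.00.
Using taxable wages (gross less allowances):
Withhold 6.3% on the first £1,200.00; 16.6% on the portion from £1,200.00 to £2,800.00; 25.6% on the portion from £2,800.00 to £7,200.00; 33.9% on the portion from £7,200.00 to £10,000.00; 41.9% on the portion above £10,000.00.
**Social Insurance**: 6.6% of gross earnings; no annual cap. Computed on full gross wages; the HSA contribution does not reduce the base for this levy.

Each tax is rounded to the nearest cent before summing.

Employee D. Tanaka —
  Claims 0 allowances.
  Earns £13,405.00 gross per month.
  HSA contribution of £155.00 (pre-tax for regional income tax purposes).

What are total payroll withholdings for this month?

£4,663.28

Regional Income Tax: taxable = £13,405.00 − £155.00 = £13,250.00
  £2,416.80 + 41.9% × (£13,250.00 − £10,000.00) = £2,416.80 + 41.9% × £3,250.00 = £3,778.55
Social Insurance: 6.6% × £13,405.00 = £884.73
Total: £3,778.55 + £884.73 = £4,663.28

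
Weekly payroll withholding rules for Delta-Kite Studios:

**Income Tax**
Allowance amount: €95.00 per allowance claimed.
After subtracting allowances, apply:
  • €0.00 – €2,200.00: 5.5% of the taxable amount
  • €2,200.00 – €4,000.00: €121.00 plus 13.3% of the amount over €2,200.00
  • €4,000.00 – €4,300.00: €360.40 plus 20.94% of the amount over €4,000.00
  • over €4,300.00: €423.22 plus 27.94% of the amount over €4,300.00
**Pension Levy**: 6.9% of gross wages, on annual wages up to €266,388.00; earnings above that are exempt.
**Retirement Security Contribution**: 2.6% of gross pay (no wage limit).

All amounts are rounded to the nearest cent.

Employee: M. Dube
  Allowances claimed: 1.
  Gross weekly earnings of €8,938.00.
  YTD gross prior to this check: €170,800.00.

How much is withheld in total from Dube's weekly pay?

Income Tax: taxable = €8,938.00 − 1×€95.00 = €8,843.00
  €423.22 + 27.94% × (€8,843.00 − €4,300.00) = €423.22 + 27.94% × €4,543.00 = €1,692.53
Pension Levy: 6.9% × €8,938.00 = €616.72
Retirement Security Contribution: 2.6% × €8,938.00 = €232.39
Total: €1,692.53 + €616.72 + €232.39 = €2,541.64

€2,541.64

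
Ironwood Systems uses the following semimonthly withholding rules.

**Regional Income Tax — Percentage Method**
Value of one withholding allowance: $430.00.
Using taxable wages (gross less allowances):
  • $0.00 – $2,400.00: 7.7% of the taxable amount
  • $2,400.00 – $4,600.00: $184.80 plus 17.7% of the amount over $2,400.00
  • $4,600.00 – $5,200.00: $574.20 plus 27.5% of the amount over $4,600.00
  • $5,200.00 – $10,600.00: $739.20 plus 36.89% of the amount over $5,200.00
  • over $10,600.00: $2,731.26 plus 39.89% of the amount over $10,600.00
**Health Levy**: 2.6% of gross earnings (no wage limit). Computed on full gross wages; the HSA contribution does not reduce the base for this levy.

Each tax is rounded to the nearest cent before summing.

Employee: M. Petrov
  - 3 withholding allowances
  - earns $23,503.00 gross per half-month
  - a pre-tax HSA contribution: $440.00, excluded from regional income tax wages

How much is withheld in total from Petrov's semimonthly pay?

$7,799.25

Regional Income Tax: taxable = $23,503.00 − $440.00 − 3×$430.00 = $21,773.00
  $2,731.26 + 39.89% × ($21,773.00 − $10,600.00) = $2,731.26 + 39.89% × $11,173.00 = $7,188.17
Health Levy: 2.6% × $23,503.00 = $611.08
Total: $7,188.17 + $611.08 = $7,799.25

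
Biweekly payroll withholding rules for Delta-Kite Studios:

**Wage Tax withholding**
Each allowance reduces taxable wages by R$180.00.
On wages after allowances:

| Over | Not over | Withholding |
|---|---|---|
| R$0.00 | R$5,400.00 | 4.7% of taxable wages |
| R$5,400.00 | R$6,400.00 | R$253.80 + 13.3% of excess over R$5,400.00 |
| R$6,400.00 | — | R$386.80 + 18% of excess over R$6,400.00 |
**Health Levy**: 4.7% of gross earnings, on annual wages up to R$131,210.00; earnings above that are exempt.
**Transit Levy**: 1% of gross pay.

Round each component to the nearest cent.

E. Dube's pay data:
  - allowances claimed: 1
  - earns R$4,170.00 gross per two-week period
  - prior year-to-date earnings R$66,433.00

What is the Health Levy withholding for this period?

Health Levy: 4.7% × R$4,170.00 = R$195.99

R$195.99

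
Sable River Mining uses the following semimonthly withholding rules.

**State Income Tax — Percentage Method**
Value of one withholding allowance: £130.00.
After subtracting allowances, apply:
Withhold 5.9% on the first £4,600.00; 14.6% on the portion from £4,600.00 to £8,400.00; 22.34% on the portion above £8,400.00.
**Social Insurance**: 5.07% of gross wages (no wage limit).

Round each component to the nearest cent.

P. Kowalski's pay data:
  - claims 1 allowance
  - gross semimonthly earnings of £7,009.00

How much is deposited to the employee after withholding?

£6,049.51

State Income Tax: taxable = £7,009.00 − 1×£130.00 = £6,879.00
  £271.40 + 14.6% × (£6,879.00 − £4,600.00) = £271.40 + 14.6% × £2,279.00 = £604.13
Social Insurance: 5.07% × £7,009.00 = £355.36
Total withheld: £604.13 + £355.36 = £959.49
Net pay: £7,009.00 − £959.49 = £6,049.51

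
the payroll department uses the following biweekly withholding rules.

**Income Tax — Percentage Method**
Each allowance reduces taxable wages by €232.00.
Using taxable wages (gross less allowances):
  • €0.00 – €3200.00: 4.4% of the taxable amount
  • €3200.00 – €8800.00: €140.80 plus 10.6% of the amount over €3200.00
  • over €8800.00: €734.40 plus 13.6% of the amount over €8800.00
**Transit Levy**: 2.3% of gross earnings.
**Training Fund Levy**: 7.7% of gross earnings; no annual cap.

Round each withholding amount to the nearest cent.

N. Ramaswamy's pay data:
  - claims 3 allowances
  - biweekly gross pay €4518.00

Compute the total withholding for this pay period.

Income Tax: taxable = €4518.00 − 3×€232.00 = €3822.00
  €140.80 + 10.6% × (€3822.00 − €3200.00) = €140.80 + 10.6% × €622.00 = €206.73
Transit Levy: 2.3% × €4518.00 = €103.91
Training Fund Levy: 7.7% × €4518.00 = €347.89
Total: €206.73 + €103.91 + €347.89 = €658.53

€658.53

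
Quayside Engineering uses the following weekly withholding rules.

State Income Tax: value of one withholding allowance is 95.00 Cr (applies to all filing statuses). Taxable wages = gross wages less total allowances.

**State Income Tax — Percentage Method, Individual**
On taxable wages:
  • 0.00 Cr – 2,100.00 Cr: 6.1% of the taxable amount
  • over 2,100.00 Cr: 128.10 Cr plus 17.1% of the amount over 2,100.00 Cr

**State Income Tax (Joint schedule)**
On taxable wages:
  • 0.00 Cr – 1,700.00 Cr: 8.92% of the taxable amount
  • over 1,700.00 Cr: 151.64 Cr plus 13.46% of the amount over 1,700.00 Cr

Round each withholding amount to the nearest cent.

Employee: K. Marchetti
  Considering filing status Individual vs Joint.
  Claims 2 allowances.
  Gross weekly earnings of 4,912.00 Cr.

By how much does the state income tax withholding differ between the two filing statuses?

18.06 Cr

State Income Tax (Individual): taxable = 4,912.00 Cr − 2×95.00 Cr = 4,722.00 Cr
  128.10 Cr + 17.1% × (4,722.00 Cr − 2,100.00 Cr) = 128.10 Cr + 17.1% × 2,622.00 Cr = 576.46 Cr
State Income Tax (Joint): taxable = 4,912.00 Cr − 2×95.00 Cr = 4,722.00 Cr
  151.64 Cr + 13.46% × (4,722.00 Cr − 1,700.00 Cr) = 151.64 Cr + 13.46% × 3,022.00 Cr = 558.40 Cr
Difference: |576.46 Cr − 558.40 Cr| = 18.06 Cr (higher under Individual)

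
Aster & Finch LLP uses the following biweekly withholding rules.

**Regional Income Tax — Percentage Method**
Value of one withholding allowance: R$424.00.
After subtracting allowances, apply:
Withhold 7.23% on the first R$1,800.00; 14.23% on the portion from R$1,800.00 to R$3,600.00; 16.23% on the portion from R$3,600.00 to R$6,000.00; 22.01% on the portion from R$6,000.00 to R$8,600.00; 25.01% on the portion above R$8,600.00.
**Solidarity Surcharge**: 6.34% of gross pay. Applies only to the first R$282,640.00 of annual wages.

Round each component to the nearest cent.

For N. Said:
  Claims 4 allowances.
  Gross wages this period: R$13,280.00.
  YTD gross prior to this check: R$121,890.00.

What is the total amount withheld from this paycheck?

Regional Income Tax: taxable = R$13,280.00 − 4×R$424.00 = R$11,584.00
  R$1,348.06 + 25.01% × (R$11,584.00 − R$8,600.00) = R$1,348.06 + 25.01% × R$2,984.00 = R$2,094.36
Solidarity Surcharge: 6.34% × R$13,280.00 = R$841.95
Total: R$2,094.36 + R$841.95 = R$2,936.31

R$2,936.31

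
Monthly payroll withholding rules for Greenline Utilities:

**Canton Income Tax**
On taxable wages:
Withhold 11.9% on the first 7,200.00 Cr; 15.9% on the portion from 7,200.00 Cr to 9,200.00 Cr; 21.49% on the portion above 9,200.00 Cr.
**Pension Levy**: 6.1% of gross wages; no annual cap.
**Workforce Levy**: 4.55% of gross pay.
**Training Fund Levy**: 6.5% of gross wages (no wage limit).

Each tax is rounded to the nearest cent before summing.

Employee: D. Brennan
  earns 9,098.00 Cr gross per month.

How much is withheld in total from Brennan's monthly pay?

2,718.89 Cr

Canton Income Tax: taxable = 9,098.00 Cr
  856.80 Cr + 15.9% × (9,098.00 Cr − 7,200.00 Cr) = 856.80 Cr + 15.9% × 1,898.00 Cr = 1,158.58 Cr
Pension Levy: 6.1% × 9,098.00 Cr = 554.98 Cr
Workforce Levy: 4.55% × 9,098.00 Cr = 413.96 Cr
Training Fund Levy: 6.5% × 9,098.00 Cr = 591.37 Cr
Total: 1,158.58 Cr + 554.98 Cr + 413.96 Cr + 591.37 Cr = 2,718.89 Cr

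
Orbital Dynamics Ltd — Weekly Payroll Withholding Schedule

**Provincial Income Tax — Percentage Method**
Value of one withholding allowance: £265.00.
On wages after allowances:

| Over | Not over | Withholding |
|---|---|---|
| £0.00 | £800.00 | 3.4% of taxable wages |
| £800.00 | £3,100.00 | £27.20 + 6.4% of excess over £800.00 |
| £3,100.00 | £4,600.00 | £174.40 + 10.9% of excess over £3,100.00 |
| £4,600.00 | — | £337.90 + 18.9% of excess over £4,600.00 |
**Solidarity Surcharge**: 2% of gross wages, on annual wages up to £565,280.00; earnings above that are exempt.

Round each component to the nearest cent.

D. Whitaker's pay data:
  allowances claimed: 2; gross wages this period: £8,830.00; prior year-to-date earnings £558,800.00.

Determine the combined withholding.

Provincial Income Tax: taxable = £8,830.00 − 2×£265.00 = £8,300.00
  £337.90 + 18.9% × (£8,300.00 − £4,600.00) = £337.90 + 18.9% × £3,700.00 = £1,037.20
Solidarity Surcharge: cap £565,280.00 − YTD £558,800.00 = £6,480.00 subject; 2% × £6,480.00 = £129.60
Total: £1,037.20 + £129.60 = £1,166.80

£1,166.80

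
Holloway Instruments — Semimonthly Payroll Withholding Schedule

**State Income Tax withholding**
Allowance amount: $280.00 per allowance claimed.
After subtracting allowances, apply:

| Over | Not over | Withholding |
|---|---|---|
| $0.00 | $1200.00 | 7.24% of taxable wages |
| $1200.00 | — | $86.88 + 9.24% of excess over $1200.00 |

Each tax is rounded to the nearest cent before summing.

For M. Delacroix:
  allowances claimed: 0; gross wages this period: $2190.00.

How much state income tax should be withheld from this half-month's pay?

State Income Tax: taxable = $2190.00
  $86.88 + 9.24% × ($2190.00 − $1200.00) = $86.88 + 9.24% × $990.00 = $178.36

$178.36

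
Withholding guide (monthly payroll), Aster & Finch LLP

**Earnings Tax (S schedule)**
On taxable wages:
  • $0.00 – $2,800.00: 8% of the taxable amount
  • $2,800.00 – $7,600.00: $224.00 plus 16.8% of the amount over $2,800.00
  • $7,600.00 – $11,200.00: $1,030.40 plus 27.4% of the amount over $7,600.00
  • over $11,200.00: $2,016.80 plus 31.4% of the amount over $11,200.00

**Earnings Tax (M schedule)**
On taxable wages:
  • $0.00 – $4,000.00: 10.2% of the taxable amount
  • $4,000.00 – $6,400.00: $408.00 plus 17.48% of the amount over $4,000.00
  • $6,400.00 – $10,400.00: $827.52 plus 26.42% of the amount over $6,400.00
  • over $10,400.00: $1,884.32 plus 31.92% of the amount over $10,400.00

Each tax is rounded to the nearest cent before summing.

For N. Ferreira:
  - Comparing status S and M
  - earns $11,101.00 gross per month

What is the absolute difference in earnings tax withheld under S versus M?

$118.41

Earnings Tax (S): taxable = $11,101.00
  $1,030.40 + 27.4% × ($11,101.00 − $7,600.00) = $1,030.40 + 27.4% × $3,501.00 = $1,989.67
Earnings Tax (M): taxable = $11,101.00
  $1,884.32 + 31.92% × ($11,101.00 − $10,400.00) = $1,884.32 + 31.92% × $701.00 = $2,108.08
Difference: |$1,989.67 − $2,108.08| = $118.41 (higher under M)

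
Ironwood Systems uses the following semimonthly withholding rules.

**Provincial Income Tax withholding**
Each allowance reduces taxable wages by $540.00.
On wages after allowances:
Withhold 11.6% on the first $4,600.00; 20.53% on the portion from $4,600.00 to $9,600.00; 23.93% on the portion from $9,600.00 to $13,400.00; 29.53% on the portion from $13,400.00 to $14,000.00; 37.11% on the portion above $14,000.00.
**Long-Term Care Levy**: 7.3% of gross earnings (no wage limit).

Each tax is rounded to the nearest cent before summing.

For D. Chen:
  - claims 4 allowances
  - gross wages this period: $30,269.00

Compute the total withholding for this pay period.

Provincial Income Tax: taxable = $30,269.00 − 4×$540.00 = $28,109.00
  $2,646.62 + 37.11% × ($28,109.00 − $14,000.00) = $2,646.62 + 37.11% × $14,109.00 = $7,882.47
Long-Term Care Levy: 7.3% × $30,269.00 = $2,209.64
Total: $7,882.47 + $2,209.64 = $10,092.11

$10,092.11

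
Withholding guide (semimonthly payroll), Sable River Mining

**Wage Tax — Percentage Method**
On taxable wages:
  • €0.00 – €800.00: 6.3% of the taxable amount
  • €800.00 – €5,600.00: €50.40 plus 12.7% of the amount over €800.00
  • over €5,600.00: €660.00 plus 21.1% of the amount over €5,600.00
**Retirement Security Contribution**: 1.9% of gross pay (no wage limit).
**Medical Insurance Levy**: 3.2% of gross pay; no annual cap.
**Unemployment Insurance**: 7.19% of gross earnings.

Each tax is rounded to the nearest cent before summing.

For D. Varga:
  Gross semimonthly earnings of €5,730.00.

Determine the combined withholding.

€1,391.65

Wage Tax: taxable = €5,730.00
  €660.00 + 21.1% × (€5,730.00 − €5,600.00) = €660.00 + 21.1% × €130.00 = €687.43
Retirement Security Contribution: 1.9% × €5,730.00 = €108.87
Medical Insurance Levy: 3.2% × €5,730.00 = €183.36
Unemployment Insurance: 7.19% × €5,730.00 = €411.99
Total: €687.43 + €108.87 + €183.36 + €411.99 = €1,391.65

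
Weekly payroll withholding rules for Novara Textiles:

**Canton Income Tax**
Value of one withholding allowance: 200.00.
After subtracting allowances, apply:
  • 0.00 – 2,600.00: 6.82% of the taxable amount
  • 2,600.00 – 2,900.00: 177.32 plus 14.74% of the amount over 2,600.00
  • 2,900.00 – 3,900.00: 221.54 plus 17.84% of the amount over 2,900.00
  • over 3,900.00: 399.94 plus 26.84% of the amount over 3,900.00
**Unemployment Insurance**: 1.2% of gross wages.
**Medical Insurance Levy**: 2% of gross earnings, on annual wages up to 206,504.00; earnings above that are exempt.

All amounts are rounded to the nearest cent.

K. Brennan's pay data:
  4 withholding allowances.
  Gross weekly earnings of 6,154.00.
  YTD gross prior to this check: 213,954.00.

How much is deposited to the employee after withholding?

5,289.96

Canton Income Tax: taxable = 6,154.00 − 4×200.00 = 5,354.00
  399.94 + 26.84% × (5,354.00 − 3,900.00) = 399.94 + 26.84% × 1,454.00 = 790.19
Unemployment Insurance: 1.2% × 6,154.00 = 73.85
Medical Insurance Levy: YTD 213,954.00 ≥ cap 206,504.00 → 0.00
Total withheld: 790.19 + 73.85 + 0.00 = 864.04
Net pay: 6,154.00 − 864.04 = 5,289.96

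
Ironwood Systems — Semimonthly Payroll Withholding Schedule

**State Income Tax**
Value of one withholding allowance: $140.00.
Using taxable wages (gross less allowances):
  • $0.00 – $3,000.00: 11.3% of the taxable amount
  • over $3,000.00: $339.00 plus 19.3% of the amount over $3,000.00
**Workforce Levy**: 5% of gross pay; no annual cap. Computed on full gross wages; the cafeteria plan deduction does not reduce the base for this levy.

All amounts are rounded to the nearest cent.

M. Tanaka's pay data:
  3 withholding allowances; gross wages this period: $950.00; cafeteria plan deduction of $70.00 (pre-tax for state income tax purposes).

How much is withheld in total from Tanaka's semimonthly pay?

State Income Tax: taxable = $950.00 − $70.00 − 3×$140.00 = $460.00
  11.3% × $460.00 = $51.98
Workforce Levy: 5% × $950.00 = $47.50
Total: $51.98 + $47.50 = $99.48

$99.48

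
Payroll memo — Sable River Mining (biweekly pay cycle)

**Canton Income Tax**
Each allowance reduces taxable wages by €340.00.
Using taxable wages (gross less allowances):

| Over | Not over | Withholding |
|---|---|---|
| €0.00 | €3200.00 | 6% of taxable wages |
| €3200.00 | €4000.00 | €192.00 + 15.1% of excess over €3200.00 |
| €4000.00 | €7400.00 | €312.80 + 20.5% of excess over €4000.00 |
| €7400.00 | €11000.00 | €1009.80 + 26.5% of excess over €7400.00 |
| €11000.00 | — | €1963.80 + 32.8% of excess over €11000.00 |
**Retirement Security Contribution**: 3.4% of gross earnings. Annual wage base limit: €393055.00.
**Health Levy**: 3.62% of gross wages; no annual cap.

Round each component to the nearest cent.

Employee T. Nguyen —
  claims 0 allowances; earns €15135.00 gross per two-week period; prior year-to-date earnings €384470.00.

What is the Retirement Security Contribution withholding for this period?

Retirement Security Contribution: cap €393055.00 − YTD €384470.00 = €8585.00 subject; 3.4% × €8585.00 = €291.89

€291.89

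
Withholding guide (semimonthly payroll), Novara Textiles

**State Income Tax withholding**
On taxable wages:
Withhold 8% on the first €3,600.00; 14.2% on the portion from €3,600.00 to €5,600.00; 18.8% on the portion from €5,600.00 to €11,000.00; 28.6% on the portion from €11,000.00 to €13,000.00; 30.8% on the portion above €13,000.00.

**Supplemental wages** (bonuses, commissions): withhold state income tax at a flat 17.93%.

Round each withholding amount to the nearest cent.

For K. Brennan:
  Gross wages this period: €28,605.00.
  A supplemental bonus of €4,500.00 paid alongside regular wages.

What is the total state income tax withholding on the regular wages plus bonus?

€7,772.39

State Income Tax: taxable = €28,605.00
  €2,159.20 + 30.8% × (€28,605.00 − €13,000.00) = €2,159.20 + 30.8% × €15,605.00 = €6,965.54
Supplemental (17.93% flat on bonus): 17.93% × €4,500.00 = €806.85
Total state income tax: €6,965.54 + €806.85 = €7,772.39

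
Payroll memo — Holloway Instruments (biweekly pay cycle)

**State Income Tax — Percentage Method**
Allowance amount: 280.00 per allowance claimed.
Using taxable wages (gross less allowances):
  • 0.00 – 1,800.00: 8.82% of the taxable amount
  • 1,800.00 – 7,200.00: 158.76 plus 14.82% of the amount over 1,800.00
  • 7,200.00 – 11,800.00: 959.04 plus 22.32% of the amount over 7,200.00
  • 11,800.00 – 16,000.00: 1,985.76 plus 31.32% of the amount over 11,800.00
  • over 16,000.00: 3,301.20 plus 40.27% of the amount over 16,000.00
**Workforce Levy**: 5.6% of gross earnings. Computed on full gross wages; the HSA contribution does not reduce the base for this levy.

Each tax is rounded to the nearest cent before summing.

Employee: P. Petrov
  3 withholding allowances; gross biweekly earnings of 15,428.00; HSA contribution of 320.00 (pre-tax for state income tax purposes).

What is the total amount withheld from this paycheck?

3,622.71

State Income Tax: taxable = 15,428.00 − 320.00 − 3×280.00 = 14,268.00
  1,985.76 + 31.32% × (14,268.00 − 11,800.00) = 1,985.76 + 31.32% × 2,468.00 = 2,758.74
Workforce Levy: 5.6% × 15,428.00 = 863.97
Total: 2,758.74 + 863.97 = 3,622.71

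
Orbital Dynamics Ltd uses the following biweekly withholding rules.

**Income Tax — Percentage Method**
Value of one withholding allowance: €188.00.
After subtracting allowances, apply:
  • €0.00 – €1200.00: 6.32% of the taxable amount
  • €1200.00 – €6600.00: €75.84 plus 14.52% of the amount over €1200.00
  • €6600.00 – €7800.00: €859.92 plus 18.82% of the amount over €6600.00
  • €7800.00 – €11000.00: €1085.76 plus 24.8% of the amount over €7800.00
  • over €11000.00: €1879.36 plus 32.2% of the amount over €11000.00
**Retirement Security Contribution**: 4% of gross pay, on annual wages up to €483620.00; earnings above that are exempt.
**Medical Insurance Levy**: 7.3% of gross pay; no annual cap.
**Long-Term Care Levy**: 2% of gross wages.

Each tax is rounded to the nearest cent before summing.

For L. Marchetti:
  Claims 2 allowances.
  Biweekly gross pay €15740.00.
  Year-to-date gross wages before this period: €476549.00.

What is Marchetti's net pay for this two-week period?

Income Tax: taxable = €15740.00 − 2×€188.00 = €15364.00
  €1879.36 + 32.2% × (€15364.00 − €11000.00) = €1879.36 + 32.2% × €4364.00 = €3284.57
Retirement Security Contribution: cap €483620.00 − YTD €476549.00 = €7071.00 subject; 4% × €7071.00 = €282.84
Medical Insurance Levy: 7.3% × €15740.00 = €1149.02
Long-Term Care Levy: 2% × €15740.00 = €314.80
Total withheld: €3284.57 + €282.84 + €1149.02 + €314.80 = €5031.23
Net pay: €15740.00 − €5031.23 = €10708.77

€10708.77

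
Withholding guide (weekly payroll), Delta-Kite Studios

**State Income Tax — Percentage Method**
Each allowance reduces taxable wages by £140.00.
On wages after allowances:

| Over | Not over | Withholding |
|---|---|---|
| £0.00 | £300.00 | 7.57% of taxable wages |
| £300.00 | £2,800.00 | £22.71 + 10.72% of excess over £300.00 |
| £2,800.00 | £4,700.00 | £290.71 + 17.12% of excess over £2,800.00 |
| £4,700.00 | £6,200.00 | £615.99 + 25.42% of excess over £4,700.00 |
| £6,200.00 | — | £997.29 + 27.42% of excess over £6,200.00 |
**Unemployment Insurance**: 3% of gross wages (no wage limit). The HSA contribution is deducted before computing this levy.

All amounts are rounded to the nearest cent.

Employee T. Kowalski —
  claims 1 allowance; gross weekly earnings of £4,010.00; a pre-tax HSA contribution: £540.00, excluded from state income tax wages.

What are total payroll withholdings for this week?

£485.55

State Income Tax: taxable = £4,010.00 − £540.00 − 1×£140.00 = £3,330.00
  £290.71 + 17.12% × (£3,330.00 − £2,800.00) = £290.71 + 17.12% × £530.00 = £381.45
Unemployment Insurance: 3% × £3,470.00 = £104.10
Total: £381.45 + £104.10 = £485.55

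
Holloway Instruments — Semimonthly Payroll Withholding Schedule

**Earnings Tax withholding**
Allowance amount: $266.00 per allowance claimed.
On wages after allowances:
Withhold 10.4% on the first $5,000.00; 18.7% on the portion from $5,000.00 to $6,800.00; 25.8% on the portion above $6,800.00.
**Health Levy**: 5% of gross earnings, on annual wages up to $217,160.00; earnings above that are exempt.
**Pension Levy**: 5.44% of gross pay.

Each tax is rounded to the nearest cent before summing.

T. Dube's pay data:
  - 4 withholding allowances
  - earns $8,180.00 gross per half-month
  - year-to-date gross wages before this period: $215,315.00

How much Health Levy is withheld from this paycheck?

Health Levy: cap $217,160.00 − YTD $215,315.00 = $1,845.00 subject; 5% × $1,845.00 = $92.25

$92.25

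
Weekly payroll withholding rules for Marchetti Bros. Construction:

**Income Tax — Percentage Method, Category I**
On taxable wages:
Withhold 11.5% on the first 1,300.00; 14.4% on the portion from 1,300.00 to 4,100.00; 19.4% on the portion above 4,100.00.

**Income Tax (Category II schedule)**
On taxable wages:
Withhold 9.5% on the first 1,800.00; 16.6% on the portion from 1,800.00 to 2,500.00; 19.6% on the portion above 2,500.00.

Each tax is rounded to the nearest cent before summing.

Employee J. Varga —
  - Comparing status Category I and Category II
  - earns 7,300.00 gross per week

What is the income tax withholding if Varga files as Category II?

1,228.00

Income Tax (Category II): taxable = 7,300.00
  287.20 + 19.6% × (7,300.00 − 2,500.00) = 287.20 + 19.6% × 4,800.00 = 1,228.00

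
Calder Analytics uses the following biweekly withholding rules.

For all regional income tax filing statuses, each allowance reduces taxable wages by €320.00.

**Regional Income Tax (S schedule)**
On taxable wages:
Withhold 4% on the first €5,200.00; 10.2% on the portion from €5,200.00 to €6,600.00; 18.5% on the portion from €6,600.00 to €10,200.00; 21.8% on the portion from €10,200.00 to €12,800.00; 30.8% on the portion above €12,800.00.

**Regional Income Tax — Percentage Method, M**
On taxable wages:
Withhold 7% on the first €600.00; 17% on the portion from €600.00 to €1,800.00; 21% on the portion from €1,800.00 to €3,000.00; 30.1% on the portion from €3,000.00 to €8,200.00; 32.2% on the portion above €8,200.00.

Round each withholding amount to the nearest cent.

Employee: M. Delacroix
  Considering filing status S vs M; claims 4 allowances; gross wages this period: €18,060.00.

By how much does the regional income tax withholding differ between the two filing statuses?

Regional Income Tax (S): taxable = €18,060.00 − 4×€320.00 = €16,780.00
  €1,583.60 + 30.8% × (€16,780.00 − €12,800.00) = €1,583.60 + 30.8% × €3,980.00 = €2,809.44
Regional Income Tax (M): taxable = €18,060.00 − 4×€320.00 = €16,780.00
  €2,063.20 + 32.2% × (€16,780.00 − €8,200.00) = €2,063.20 + 32.2% × €8,580.00 = €4,825.96
Difference: |€2,809.44 − €4,825.96| = €2,016.52 (higher under M)

€2,016.52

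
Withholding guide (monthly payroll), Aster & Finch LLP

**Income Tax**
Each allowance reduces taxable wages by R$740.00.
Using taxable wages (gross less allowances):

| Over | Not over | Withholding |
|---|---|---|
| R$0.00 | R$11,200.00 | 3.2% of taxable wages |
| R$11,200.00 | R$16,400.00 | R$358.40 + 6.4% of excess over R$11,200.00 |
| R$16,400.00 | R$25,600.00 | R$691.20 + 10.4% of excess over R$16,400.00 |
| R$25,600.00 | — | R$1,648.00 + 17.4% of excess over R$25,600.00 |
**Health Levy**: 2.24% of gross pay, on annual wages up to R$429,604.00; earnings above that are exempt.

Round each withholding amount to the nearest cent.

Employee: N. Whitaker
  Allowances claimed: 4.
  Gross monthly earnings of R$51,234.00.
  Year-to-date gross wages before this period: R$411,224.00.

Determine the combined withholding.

R$6,004.99

Income Tax: taxable = R$51,234.00 − 4×R$740.00 = R$48,274.00
  R$1,648.00 + 17.4% × (R$48,274.00 − R$25,600.00) = R$1,648.00 + 17.4% × R$22,674.00 = R$5,593.28
Health Levy: cap R$429,604.00 − YTD R$411,224.00 = R$18,380.00 subject; 2.24% × R$18,380.00 = R$411.71
Total: R$5,593.28 + R$411.71 = R$6,004.99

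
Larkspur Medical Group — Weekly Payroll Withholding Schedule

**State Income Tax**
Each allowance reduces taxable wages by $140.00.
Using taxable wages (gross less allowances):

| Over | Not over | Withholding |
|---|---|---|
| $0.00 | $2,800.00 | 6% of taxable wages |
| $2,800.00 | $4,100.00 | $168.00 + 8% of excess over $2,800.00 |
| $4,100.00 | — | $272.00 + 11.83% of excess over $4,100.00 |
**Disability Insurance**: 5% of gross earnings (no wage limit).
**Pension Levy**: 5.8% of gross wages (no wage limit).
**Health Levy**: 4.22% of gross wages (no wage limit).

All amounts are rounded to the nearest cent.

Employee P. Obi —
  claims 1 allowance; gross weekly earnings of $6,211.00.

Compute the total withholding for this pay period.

$1,438.06

State Income Tax: taxable = $6,211.00 − 1×$140.00 = $6,071.00
  $272.00 + 11.83% × ($6,071.00 − $4,100.00) = $272.00 + 11.83% × $1,971.00 = $505.17
Disability Insurance: 5% × $6,211.00 = $310.55
Pension Levy: 5.8% × $6,211.00 = $360.24
Health Levy: 4.22% × $6,211.00 = $262.10
Total: $505.17 + $310.55 + $360.24 + $262.10 = $1,438.06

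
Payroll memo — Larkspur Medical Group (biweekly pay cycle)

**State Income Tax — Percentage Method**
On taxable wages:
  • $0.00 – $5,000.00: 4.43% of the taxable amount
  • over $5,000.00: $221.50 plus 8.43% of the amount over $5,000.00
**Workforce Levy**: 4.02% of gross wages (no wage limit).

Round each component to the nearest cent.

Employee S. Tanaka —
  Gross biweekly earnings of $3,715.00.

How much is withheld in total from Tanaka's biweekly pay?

State Income Tax: taxable = $3,715.00
  4.43% × $3,715.00 = $164.57
Workforce Levy: 4.02% × $3,715.00 = $149.34
Total: $164.57 + $149.34 = $313.91

$313.91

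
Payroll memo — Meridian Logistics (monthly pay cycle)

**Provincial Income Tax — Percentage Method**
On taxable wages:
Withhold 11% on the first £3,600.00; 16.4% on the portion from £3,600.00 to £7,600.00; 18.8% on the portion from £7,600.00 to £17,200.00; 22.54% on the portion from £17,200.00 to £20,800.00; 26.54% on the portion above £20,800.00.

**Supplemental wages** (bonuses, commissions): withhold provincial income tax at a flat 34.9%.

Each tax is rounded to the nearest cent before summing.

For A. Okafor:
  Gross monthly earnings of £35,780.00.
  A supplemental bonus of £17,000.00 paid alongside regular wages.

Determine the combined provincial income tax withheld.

£13,576.93

Provincial Income Tax: taxable = £35,780.00
  £3,668.24 + 26.54% × (£35,780.00 − £20,800.00) = £3,668.24 + 26.54% × £14,980.00 = £7,643.93
Supplemental (34.9% flat on bonus): 34.9% × £17,000.00 = £5,933.00
Total provincial income tax: £7,643.93 + £5,933.00 = £13,576.93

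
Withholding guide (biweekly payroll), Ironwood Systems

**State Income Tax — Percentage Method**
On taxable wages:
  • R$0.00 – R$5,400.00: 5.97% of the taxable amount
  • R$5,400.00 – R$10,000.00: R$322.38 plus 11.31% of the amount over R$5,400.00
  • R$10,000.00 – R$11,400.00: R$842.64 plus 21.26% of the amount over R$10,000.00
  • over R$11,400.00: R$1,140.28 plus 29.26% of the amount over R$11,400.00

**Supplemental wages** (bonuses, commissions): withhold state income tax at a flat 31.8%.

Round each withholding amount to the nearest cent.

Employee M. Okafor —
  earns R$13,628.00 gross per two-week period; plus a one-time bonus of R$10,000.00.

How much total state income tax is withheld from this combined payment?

R$4,972.19

State Income Tax: taxable = R$13,628.00
  R$1,140.28 + 29.26% × (R$13,628.00 − R$11,400.00) = R$1,140.28 + 29.26% × R$2,228.00 = R$1,792.19
Supplemental (31.8% flat on bonus): 31.8% × R$10,000.00 = R$3,180.00
Total state income tax: R$1,792.19 + R$3,180.00 = R$4,972.19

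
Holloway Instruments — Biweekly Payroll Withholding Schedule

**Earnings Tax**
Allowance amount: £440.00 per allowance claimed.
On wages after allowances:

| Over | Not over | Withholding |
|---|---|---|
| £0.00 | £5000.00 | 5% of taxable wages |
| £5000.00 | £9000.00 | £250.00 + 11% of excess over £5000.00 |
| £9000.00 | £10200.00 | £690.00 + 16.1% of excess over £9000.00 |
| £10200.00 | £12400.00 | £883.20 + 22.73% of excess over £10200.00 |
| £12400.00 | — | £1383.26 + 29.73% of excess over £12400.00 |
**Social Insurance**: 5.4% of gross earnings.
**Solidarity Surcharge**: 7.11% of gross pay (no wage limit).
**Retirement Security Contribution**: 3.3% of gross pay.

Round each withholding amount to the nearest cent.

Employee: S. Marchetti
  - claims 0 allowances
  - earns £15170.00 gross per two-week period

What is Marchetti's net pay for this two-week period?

£10564.84

Earnings Tax: taxable = £15170.00
  £1383.26 + 29.73% × (£15170.00 − £12400.00) = £1383.26 + 29.73% × £2770.00 = £2206.78
Social Insurance: 5.4% × £15170.00 = £819.18
Solidarity Surcharge: 7.11% × £15170.00 = £1078.59
Retirement Security Contribution: 3.3% × £15170.00 = £500.61
Total withheld: £2206.78 + £819.18 + £1078.59 + £500.61 = £4605.16
Net pay: £15170.00 − £4605.16 = £10564.84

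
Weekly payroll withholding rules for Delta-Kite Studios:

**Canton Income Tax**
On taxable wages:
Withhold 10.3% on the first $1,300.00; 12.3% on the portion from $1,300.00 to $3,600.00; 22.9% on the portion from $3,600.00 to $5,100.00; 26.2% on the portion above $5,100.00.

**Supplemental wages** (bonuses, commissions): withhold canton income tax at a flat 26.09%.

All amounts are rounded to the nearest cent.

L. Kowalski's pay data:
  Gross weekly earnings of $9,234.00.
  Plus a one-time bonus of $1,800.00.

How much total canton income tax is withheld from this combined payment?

Canton Income Tax: taxable = $9,234.00
  $760.30 + 26.2% × ($9,234.00 − $5,100.00) = $760.30 + 26.2% × $4,134.00 = $1,843.41
Supplemental (26.09% flat on bonus): 26.09% × $1,800.00 = $469.62
Total canton income tax: $1,843.41 + $469.62 = $2,313.03

$2,313.03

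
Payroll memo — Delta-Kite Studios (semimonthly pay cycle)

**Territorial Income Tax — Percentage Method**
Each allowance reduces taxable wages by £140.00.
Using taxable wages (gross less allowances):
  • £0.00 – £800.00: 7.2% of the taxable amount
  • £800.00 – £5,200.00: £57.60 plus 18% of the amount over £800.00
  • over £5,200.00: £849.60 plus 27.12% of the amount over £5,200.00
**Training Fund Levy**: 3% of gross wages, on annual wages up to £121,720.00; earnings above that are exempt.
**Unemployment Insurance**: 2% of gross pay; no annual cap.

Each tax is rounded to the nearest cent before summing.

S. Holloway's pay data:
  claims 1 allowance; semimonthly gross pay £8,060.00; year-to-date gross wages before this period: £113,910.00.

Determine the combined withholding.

Territorial Income Tax: taxable = £8,060.00 − 1×£140.00 = £7,920.00
  £849.60 + 27.12% × (£7,920.00 − £5,200.00) = £849.60 + 27.12% × £2,720.00 = £1,587.26
Training Fund Levy: cap £121,720.00 − YTD £113,910.00 = £7,810.00 subject; 3% × £7,810.00 = £234.30
Unemployment Insurance: 2% × £8,060.00 = £161.20
Total: £1,587.26 + £234.30 + £161.20 = £1,982.76

£1,982.76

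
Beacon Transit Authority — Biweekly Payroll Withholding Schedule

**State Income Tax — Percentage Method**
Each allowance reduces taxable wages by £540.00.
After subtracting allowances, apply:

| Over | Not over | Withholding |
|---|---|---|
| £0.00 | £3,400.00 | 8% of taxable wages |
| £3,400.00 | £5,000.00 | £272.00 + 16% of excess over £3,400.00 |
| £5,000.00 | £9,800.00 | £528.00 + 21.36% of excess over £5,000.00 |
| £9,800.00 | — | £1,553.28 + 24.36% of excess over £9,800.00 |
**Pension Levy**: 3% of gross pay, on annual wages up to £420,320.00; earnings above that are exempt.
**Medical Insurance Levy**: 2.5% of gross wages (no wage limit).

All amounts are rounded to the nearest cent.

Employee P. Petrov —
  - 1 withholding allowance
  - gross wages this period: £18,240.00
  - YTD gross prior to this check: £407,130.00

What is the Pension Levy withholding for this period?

£395.70

Pension Levy: cap £420,320.00 − YTD £407,130.00 = £13,190.00 subject; 3% × £13,190.00 = £395.70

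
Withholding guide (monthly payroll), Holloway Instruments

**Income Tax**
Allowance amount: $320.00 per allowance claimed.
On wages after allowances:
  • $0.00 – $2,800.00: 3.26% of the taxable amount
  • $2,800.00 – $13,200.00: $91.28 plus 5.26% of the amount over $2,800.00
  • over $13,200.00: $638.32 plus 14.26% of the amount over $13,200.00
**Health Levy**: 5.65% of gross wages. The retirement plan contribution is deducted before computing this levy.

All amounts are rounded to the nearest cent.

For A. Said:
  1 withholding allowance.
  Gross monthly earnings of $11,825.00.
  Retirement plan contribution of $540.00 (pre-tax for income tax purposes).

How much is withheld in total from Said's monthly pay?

Income Tax: taxable = $11,825.00 − $540.00 − 1×$320.00 = $10,965.00
  $91.28 + 5.26% × ($10,965.00 − $2,800.00) = $91.28 + 5.26% × $8,165.00 = $520.76
Health Levy: 5.65% × $11,285.00 = $637.60
Total: $520.76 + $637.60 = $1,158.36

$1,158.36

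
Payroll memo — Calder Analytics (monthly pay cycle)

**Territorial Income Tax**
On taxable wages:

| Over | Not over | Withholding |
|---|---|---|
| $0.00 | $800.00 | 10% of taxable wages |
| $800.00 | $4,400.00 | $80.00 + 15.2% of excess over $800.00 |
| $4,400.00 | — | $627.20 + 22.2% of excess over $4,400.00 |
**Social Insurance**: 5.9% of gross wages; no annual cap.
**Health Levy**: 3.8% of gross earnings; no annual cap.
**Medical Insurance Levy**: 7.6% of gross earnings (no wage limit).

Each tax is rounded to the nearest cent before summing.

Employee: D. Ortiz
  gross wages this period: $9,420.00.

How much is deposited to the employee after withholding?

$6,048.70

Territorial Income Tax: taxable = $9,420.00
  $627.20 + 22.2% × ($9,420.00 − $4,400.00) = $627.20 + 22.2% × $5,020.00 = $1,741.64
Social Insurance: 5.9% × $9,420.00 = $555.78
Health Levy: 3.8% × $9,420.00 = $357.96
Medical Insurance Levy: 7.6% × $9,420.00 = $715.92
Total withheld: $1,741.64 + $555.78 + $357.96 + $715.92 = $3,371.30
Net pay: $9,420.00 − $3,371.30 = $6,048.70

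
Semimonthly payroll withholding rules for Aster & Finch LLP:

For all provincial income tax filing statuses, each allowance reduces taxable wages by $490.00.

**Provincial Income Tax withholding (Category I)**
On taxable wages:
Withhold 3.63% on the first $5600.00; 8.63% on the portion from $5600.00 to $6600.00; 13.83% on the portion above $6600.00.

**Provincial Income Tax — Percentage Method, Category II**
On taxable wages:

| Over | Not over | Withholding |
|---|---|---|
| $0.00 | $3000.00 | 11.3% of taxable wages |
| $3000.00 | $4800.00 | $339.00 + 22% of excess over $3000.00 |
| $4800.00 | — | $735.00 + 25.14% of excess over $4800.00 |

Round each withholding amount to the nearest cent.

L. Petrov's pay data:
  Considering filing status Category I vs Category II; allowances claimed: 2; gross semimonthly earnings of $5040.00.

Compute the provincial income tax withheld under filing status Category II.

$572.20

Provincial Income Tax (Category II): taxable = $5040.00 − 2×$490.00 = $4060.00
  $339.00 + 22% × ($4060.00 − $3000.00) = $339.00 + 22% × $1060.00 = $572.20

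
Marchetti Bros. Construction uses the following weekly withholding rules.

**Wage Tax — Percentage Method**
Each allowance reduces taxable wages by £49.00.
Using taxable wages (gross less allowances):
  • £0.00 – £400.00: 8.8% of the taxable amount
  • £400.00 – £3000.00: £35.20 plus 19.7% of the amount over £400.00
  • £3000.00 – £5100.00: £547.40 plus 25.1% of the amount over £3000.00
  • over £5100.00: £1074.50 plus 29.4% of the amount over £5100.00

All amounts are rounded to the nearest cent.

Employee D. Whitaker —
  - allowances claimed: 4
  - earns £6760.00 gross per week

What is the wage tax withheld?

Wage Tax: taxable = £6760.00 − 4×£49.00 = £6564.00
  £1074.50 + 29.4% × (£6564.00 − £5100.00) = £1074.50 + 29.4% × £1464.00 = £1504.92

£1504.92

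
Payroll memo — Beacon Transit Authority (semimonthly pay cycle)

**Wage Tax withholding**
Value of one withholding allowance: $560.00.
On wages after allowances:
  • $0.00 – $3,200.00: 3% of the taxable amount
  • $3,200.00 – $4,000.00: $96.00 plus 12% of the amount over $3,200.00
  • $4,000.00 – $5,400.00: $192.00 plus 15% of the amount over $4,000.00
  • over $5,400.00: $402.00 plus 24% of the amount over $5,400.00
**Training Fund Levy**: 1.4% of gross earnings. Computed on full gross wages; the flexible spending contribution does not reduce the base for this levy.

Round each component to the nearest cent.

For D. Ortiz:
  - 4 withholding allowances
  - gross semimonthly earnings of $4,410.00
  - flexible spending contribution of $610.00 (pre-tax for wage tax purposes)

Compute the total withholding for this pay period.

Wage Tax: taxable = $4,410.00 − $610.00 − 4×$560.00 = $1,560.00
  3% × $1,560.00 = $46.80
Training Fund Levy: 1.4% × $4,410.00 = $61.74
Total: $46.80 + $61.74 = $108.54

$108.54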